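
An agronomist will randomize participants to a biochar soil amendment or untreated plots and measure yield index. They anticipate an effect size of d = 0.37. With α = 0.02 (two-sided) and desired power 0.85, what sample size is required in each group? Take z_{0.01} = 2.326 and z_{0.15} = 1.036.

For two independent groups with equal n: n = 2·((z_{α/2} + z_β) / d)².
z_{α/2} + z_β = 2.326 + 1.036 = 3.362.
n = 2 × (3.362 / 0.37)² = 2 × 9.086² = 2 × 82.56 = 165.1.
Round up to the next whole participant.

n = 166 per group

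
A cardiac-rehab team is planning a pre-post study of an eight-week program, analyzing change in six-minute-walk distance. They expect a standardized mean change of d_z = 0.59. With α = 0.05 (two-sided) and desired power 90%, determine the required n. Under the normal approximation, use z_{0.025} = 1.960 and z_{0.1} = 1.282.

n = 31 pairs

For a paired (one-sample on differences) test: n = ((z_{α/2} + z_β) / d)².
z_{α/2} + z_β = 1.960 + 1.282 = 3.242.
n = (3.242 / 0.59)² = 5.495² = 30.19.
Round up.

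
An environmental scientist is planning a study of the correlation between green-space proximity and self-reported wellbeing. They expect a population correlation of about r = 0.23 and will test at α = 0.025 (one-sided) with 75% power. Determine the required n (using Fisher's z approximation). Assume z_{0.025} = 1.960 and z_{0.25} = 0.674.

Fisher's z: C = ½·ln((1+r)/(1−r)) = ½·ln(1.5974) = 0.2342.
n = ((z_{α} + z_β)/C)² + 3.
(1.960 + 0.674) / 0.2342 = 2.634 / 0.2342 = 11.247.
n = 11.247² + 3 = 126.49 + 3 = 129.5.
Round up.

n = 130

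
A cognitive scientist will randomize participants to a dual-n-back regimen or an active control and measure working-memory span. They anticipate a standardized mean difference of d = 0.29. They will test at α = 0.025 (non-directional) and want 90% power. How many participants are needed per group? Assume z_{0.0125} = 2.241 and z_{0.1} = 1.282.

For two independent groups with equal n: n = 2·((z_{α/2} + z_β) / d)².
z_{α/2} + z_β = 2.241 + 1.282 = 3.523.
n = 2 × (3.523 / 0.29)² = 2 × 12.148² = 2 × 147.58 = 295.2.
Round up to the next whole participant.

n = 296 per group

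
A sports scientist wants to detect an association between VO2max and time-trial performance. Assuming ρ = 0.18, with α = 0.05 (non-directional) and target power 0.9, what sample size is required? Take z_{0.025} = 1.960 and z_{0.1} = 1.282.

Fisher's z: C = ½·ln((1+r)/(1−r)) = ½·ln(1.4390) = 0.1820.
n = ((z_{α/2} + z_β)/C)² + 3.
(1.960 + 1.282) / 0.1820 = 3.242 / 0.1820 = 17.813.
n = 17.813² + 3 = 317.31 + 3 = 320.3.
Round up.

n = 321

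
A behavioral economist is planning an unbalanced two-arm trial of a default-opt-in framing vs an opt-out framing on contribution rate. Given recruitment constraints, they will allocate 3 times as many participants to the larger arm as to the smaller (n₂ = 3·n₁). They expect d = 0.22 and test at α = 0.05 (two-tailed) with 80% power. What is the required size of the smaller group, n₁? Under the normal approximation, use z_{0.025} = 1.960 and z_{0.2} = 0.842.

With allocation ratio k = n₂/n₁ = 3, Var(x̄₁−x̄₂) = σ²(1/n₁ + 1/(k·n₁)) = σ²·(k+1)/(k·n₁).
So n₁ = (1 + 1/k)·((z_{α/2} + z_β)/d)² = 1.333 × (2.802/0.22)².
n₁ = 1.333 × 162.21 = 216.3.
Round up: n₁ = 217, giving n₂ = 3 × 217 = 651.

n₁ = 217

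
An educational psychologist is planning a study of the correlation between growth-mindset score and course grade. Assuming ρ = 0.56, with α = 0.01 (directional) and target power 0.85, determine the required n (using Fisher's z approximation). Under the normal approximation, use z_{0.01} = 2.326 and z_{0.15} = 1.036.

n = 32

Fisher's z: C = ½·ln((1+r)/(1−r)) = ½·ln(3.5455) = 0.6328.
n = ((z_{α} + z_β)/C)² + 3.
(2.326 + 1.036) / 0.6328 = 3.362 / 0.6328 = 5.313.
n = 5.313² + 3 = 28.23 + 3 = 31.2.
Round up.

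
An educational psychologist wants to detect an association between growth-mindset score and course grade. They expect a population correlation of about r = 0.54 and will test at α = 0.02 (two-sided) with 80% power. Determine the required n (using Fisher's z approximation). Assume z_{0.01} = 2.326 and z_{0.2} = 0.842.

Fisher's z: C = ½·ln((1+r)/(1−r)) = ½·ln(3.3478) = 0.6042.
n = ((z_{α/2} + z_β)/C)² + 3.
(2.326 + 0.842) / 0.6042 = 3.168 / 0.6042 = 5.243.
n = 5.243² + 3 = 27.49 + 3 = 30.5.
Round up.

n = 31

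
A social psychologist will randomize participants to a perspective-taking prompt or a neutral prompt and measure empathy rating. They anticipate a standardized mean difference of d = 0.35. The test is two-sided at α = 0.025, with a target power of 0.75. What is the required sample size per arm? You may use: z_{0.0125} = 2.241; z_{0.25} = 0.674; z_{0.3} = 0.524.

For two independent groups with equal n: n = 2·((z_{α/2} + z_β) / d)².
z_{α/2} + z_β = 2.241 + 0.674 = 2.915.
n = 2 × (2.915 / 0.35)² = 2 × 8.329² = 2 × 69.37 = 138.7.
Round up to the next whole participant.

n = 139 per group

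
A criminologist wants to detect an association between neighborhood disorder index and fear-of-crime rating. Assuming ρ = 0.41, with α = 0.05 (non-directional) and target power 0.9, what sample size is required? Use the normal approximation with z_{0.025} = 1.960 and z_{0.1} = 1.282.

n = 59

Fisher's z: C = ½·ln((1+r)/(1−r)) = ½·ln(2.3898) = 0.4356.
n = ((z_{α/2} + z_β)/C)² + 3.
(1.960 + 1.282) / 0.4356 = 3.242 / 0.4356 = 7.443.
n = 7.443² + 3 = 55.39 + 3 = 58.4.
Round up.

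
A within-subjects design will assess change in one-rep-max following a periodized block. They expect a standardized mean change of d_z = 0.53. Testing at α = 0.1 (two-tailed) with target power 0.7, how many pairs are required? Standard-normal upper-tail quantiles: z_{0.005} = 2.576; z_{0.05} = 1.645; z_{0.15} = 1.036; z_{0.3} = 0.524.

For a paired (one-sample on differences) test: n = ((z_{α/2} + z_β) / d)².
z_{α/2} + z_β = 1.645 + 0.524 = 2.169.
n = (2.169 / 0.53)² = 4.092² = 16.75.
Round up.

n = 17 pairs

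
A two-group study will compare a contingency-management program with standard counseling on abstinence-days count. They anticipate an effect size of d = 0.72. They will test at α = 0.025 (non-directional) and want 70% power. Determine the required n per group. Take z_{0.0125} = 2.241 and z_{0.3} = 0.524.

n = 30 per group

For two independent groups with equal n: n = 2·((z_{α/2} + z_β) / d)².
z_{α/2} + z_β = 2.241 + 0.524 = 2.765.
n = 2 × (2.765 / 0.72)² = 2 × 3.840² = 2 × 14.75 = 29.5.
Round up to the next whole participant.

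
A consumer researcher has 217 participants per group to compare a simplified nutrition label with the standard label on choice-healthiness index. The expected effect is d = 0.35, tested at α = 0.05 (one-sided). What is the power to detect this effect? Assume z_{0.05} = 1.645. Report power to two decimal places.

power ≈ 0.98

For two equal groups, power = Φ(d·√(n/2) − z_{α}).
d·√(n/2) = 0.35 × √(217/2) = 0.35 × 10.416 = 3.646.
z_β = 3.646 − 1.645 = 2.001.
Power = Φ(2.001) = 0.977.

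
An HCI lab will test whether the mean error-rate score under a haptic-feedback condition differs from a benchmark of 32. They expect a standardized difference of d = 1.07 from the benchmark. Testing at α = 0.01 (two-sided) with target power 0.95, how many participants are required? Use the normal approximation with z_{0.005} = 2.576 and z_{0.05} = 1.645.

n = 16

For a one-sample test: n = ((z_{α/2} + z_β) / d)².
z_{α/2} + z_β = 2.576 + 1.645 = 4.221.
n = (4.221 / 1.07)² = 3.945² = 15.56.
Round up.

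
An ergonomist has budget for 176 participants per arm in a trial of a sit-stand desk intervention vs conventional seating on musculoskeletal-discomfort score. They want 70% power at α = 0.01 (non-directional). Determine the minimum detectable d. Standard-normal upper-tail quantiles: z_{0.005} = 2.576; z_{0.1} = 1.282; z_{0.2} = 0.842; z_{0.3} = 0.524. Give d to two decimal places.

For two independent groups of n = 176 each: d_min = (z_{α/2} + z_β)·√(2/n).
z-sum = 2.576 + 0.524 = 3.100.
d_min = 3.100 × √(2/176) = 3.100 × 0.1066 = 0.330.

d_min ≈ 0.33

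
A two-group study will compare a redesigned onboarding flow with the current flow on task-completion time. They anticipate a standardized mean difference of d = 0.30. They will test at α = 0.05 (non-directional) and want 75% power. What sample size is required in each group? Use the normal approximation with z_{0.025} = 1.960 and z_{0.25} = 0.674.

For two independent groups with equal n: n = 2·((z_{α/2} + z_β) / d)².
z_{α/2} + z_β = 1.960 + 0.674 = 2.634.
n = 2 × (2.634 / 0.30)² = 2 × 8.780² = 2 × 77.09 = 154.2.
Round up to the next whole participant.

n = 155 per group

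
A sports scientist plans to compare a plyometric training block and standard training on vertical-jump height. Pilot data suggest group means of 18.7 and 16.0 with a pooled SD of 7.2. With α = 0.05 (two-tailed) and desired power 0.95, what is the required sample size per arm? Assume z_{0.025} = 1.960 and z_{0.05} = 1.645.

Cohen's d = |M₁ − M₂| / SD_pooled = |18.7 − 16.0| / 7.2 = 2.7 / 7.2 = 0.375.
For two independent groups with equal n: n = 2·((z_{α/2} + z_β) / d)².
z_{α/2} + z_β = 1.960 + 1.645 = 3.605.
n = 2 × (3.605 / 0.375)² = 2 × 9.613² = 2 × 92.42 = 184.8.
Round up to the next whole participant.

n = 185 per group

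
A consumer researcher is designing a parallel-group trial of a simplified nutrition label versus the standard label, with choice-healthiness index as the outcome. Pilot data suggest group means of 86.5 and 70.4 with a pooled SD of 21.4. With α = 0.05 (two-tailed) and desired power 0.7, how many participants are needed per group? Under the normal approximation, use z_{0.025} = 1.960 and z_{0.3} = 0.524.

n = 22 per group

Cohen's d = |M₁ − M₂| / SD_pooled = |86.5 − 70.4| / 21.4 = 16.1 / 21.4 = 0.752.
For two independent groups with equal n: n = 2·((z_{α/2} + z_β) / d)².
z_{α/2} + z_β = 1.960 + 0.524 = 2.484.
n = 2 × (2.484 / 0.752)² = 2 × 3.303² = 2 × 10.91 = 21.8.
Round up to the next whole participant.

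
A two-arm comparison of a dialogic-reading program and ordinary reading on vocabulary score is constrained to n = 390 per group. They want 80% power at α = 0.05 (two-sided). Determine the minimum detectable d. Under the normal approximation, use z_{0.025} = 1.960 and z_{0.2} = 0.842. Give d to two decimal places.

For two independent groups of n = 390 each: d_min = (z_{α/2} + z_β)·√(2/n).
z-sum = 1.960 + 0.842 = 2.802.
d_min = 2.802 × √(2/390) = 2.802 × 0.0716 = 0.201.

d_min ≈ 0.20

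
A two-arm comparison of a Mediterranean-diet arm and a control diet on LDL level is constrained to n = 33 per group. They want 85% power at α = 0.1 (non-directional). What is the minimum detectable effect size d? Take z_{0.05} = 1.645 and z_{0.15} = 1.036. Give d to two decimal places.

For two independent groups of n = 33 each: d_min = (z_{α/2} + z_β)·√(2/n).
z-sum = 1.645 + 1.036 = 2.681.
d_min = 2.681 × √(2/33) = 2.681 × 0.2462 = 0.660.

d_min ≈ 0.66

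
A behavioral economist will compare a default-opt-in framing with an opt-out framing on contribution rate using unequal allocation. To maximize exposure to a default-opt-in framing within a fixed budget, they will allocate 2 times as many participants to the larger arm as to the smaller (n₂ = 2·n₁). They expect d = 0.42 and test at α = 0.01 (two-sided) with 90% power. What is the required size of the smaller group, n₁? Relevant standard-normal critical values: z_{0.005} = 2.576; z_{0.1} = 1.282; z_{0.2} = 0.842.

n₁ = 127

With allocation ratio k = n₂/n₁ = 2, Var(x̄₁−x̄₂) = σ²(1/n₁ + 1/(k·n₁)) = σ²·(k+1)/(k·n₁).
So n₁ = (1 + 1/k)·((z_{α/2} + z_β)/d)² = 1.500 × (3.858/0.42)².
n₁ = 1.500 × 84.38 = 126.6.
Round up: n₁ = 127, giving n₂ = 2 × 127 = 254.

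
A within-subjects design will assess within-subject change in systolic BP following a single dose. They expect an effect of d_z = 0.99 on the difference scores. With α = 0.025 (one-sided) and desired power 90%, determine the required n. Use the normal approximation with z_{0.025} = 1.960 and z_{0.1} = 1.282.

n = 11 pairs

For a paired (one-sample on differences) test: n = ((z_{α} + z_β) / d)².
z_{α} + z_β = 1.960 + 1.282 = 3.242.
n = (3.242 / 0.99)² = 3.275² = 10.72.
Round up.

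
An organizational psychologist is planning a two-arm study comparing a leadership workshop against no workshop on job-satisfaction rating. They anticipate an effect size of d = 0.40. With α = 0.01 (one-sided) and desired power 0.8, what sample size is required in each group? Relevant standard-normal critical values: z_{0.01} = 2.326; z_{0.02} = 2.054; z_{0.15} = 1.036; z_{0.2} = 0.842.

n = 126 per group

For two independent groups with equal n: n = 2·((z_{α} + z_β) / d)².
z_{α} + z_β = 2.326 + 0.842 = 3.168.
n = 2 × (3.168 / 0.40)² = 2 × 7.920² = 2 × 62.73 = 125.5.
Round up to the next whole participant.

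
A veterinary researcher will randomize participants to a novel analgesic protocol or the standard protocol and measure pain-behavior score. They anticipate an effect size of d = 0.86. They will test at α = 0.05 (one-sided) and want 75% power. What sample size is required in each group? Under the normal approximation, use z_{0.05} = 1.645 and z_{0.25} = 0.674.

For two independent groups with equal n: n = 2·((z_{α} + z_β) / d)².
z_{α} + z_β = 1.645 + 0.674 = 2.319.
n = 2 × (2.319 / 0.86)² = 2 × 2.697² = 2 × 7.27 = 14.5.
Round up to the next whole participant.

n = 15 per group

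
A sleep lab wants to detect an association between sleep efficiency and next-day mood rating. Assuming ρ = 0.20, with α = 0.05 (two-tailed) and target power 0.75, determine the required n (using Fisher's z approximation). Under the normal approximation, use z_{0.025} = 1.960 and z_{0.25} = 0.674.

n = 172

Fisher's z: C = ½·ln((1+r)/(1−r)) = ½·ln(1.5000) = 0.2027.
n = ((z_{α/2} + z_β)/C)² + 3.
(1.960 + 0.674) / 0.2027 = 2.634 / 0.2027 = 12.995.
n = 12.995² + 3 = 168.86 + 3 = 171.9.
Round up.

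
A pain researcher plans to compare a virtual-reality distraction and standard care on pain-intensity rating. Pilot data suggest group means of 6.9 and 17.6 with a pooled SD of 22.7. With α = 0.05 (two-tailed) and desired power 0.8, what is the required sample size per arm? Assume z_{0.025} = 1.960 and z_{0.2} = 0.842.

n = 71 per group

Cohen's d = |M₁ − M₂| / SD_pooled = |6.9 − 17.6| / 22.7 = 10.7 / 22.7 = 0.471.
For two independent groups with equal n: n = 2·((z_{α/2} + z_β) / d)².
z_{α/2} + z_β = 1.960 + 0.842 = 2.802.
n = 2 × (2.802 / 0.471)² = 2 × 5.949² = 2 × 35.39 = 70.8.
Round up to the next whole participant.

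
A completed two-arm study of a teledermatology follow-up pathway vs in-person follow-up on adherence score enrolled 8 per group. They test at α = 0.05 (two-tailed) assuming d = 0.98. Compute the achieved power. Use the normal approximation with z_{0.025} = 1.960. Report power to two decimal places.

For two equal groups, power = Φ(d·√(n/2) − z_{α/2}).
d·√(n/2) = 0.98 × √(8/2) = 0.98 × 2.000 = 1.960.
z_β = 1.960 − 1.960 = 0.000.
Power = Φ(0.000) = 0.500.

power ≈ 0.50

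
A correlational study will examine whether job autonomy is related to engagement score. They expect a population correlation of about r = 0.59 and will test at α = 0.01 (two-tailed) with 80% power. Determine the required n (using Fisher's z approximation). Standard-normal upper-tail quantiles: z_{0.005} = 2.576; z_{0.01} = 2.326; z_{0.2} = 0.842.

Fisher's z: C = ½·ln((1+r)/(1−r)) = ½·ln(3.8780) = 0.6777.
n = ((z_{α/2} + z_β)/C)² + 3.
(2.576 + 0.842) / 0.6777 = 3.418 / 0.6777 = 5.044.
n = 5.044² + 3 = 25.44 + 3 = 28.4.
Round up.

n = 29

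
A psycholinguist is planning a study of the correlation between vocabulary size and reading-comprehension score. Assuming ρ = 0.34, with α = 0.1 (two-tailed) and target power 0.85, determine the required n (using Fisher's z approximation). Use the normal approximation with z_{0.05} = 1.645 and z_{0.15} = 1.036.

Fisher's z: C = ½·ln((1+r)/(1−r)) = ½·ln(2.0303) = 0.3541.
n = ((z_{α/2} + z_β)/C)² + 3.
(1.645 + 1.036) / 0.3541 = 2.681 / 0.3541 = 7.571.
n = 7.571² + 3 = 57.32 + 3 = 60.3.
Round up.

n = 61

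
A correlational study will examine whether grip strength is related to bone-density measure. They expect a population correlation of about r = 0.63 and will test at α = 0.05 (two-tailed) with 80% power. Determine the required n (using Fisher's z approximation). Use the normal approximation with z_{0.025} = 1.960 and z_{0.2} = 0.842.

n = 18

Fisher's z: C = ½·ln((1+r)/(1−r)) = ½·ln(4.4054) = 0.7414.
n = ((z_{α/2} + z_β)/C)² + 3.
(1.960 + 0.842) / 0.7414 = 2.802 / 0.7414 = 3.779.
n = 3.779² + 3 = 14.28 + 3 = 17.3.
Round up.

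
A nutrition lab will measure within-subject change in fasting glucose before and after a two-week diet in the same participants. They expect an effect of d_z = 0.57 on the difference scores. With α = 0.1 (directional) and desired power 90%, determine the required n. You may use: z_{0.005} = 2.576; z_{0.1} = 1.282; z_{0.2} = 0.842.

n = 21 pairs

For a paired (one-sample on differences) test: n = ((z_{α} + z_β) / d)².
z_{α} + z_β = 1.282 + 1.282 = 2.564.
n = (2.564 / 0.57)² = 4.498² = 20.23.
Round up.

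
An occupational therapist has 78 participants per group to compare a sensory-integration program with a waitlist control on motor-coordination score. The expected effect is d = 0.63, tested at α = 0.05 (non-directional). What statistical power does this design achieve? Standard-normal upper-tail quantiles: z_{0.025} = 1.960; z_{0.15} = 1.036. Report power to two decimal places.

For two equal groups, power = Φ(d·√(n/2) − z_{α/2}).
d·√(n/2) = 0.63 × √(78/2) = 0.63 × 6.245 = 3.934.
z_β = 3.934 − 1.960 = 1.974.
Power = Φ(1.974) = 0.976.

power ≈ 0.98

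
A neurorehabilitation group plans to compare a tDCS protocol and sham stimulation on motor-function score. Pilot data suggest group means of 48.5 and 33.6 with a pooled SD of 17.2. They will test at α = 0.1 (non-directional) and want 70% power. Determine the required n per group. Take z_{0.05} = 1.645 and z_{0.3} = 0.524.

n = 13 per group

Cohen's d = |M₁ − M₂| / SD_pooled = |48.5 − 33.6| / 17.2 = 14.9 / 17.2 = 0.866.
For two independent groups with equal n: n = 2·((z_{α/2} + z_β) / d)².
z_{α/2} + z_β = 1.645 + 0.524 = 2.169.
n = 2 × (2.169 / 0.866)² = 2 × 2.505² = 2 × 6.27 = 12.5.
Round up to the next whole participant.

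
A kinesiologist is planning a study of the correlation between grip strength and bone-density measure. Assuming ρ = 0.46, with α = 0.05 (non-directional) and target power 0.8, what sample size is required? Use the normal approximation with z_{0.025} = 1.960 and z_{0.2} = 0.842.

Fisher's z: C = ½·ln((1+r)/(1−r)) = ½·ln(2.7037) = 0.4973.
n = ((z_{α/2} + z_β)/C)² + 3.
(1.960 + 0.842) / 0.4973 = 2.802 / 0.4973 = 5.634.
n = 5.634² + 3 = 31.75 + 3 = 34.7.
Round up.

n = 35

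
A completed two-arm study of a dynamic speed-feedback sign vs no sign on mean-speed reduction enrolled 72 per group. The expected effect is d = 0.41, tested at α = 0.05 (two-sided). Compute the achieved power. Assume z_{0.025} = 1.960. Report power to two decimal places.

For two equal groups, power = Φ(d·√(n/2) − z_{α/2}).
d·√(n/2) = 0.41 × √(72/2) = 0.41 × 6.000 = 2.460.
z_β = 2.460 − 1.960 = 0.500.
Power = Φ(0.500) = 0.691.

power ≈ 0.69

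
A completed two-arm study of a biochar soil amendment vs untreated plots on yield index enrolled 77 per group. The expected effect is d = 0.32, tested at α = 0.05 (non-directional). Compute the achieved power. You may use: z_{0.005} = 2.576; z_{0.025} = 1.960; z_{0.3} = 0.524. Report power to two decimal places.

For two equal groups, power = Φ(d·√(n/2) − z_{α/2}).
d·√(n/2) = 0.32 × √(77/2) = 0.32 × 6.205 = 1.986.
z_β = 1.986 − 1.960 = 0.026.
Power = Φ(0.026) = 0.510.

power ≈ 0.51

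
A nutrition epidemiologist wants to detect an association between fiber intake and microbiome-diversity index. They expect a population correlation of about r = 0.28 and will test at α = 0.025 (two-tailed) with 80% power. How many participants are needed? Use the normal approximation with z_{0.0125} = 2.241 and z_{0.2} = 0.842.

Fisher's z: C = ½·ln((1+r)/(1−r)) = ½·ln(1.7778) = 0.2877.
n = ((z_{α/2} + z_β)/C)² + 3.
(2.241 + 0.842) / 0.2877 = 3.083 / 0.2877 = 10.716.
n = 10.716² + 3 = 114.83 + 3 = 117.8.
Round up.

n = 118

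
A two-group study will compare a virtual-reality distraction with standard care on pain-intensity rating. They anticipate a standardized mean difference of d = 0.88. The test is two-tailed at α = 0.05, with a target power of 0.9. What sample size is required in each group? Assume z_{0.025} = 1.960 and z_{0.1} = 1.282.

For two independent groups with equal n: n = 2·((z_{α/2} + z_β) / d)².
z_{α/2} + z_β = 1.960 + 1.282 = 3.242.
n = 2 × (3.242 / 0.88)² = 2 × 3.684² = 2 × 13.57 = 27.1.
Round up to the next whole participant.

n = 28 per group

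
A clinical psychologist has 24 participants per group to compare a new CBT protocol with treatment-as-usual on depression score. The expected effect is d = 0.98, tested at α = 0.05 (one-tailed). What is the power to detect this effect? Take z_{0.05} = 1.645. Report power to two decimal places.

For two equal groups, power = Φ(d·√(n/2) − z_{α}).
d·√(n/2) = 0.98 × √(24/2) = 0.98 × 3.464 = 3.395.
z_β = 3.395 − 1.645 = 1.750.
Power = Φ(1.750) = 0.960.

power ≈ 0.96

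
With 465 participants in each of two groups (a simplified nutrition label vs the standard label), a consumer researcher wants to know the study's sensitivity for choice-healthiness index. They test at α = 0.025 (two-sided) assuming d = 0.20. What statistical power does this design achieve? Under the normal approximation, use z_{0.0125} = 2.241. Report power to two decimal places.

power ≈ 0.79

For two equal groups, power = Φ(d·√(n/2) − z_{α/2}).
d·√(n/2) = 0.20 × √(465/2) = 0.20 × 15.248 = 3.050.
z_β = 3.050 − 2.241 = 0.809.
Power = Φ(0.809) = 0.791.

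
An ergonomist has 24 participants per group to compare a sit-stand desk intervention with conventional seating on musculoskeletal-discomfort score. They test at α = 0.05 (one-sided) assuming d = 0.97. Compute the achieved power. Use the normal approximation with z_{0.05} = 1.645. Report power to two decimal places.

For two equal groups, power = Φ(d·√(n/2) − z_{α}).
d·√(n/2) = 0.97 × √(24/2) = 0.97 × 3.464 = 3.360.
z_β = 3.360 − 1.645 = 1.715.
Power = Φ(1.715) = 0.957.

power ≈ 0.96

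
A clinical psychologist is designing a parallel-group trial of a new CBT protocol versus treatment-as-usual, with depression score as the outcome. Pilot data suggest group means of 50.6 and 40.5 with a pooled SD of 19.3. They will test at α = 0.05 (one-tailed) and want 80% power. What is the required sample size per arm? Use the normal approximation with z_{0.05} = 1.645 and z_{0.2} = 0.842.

n = 46 per group

Cohen's d = |M₁ − M₂| / SD_pooled = |50.6 − 40.5| / 19.3 = 10.1 / 19.3 = 0.523.
For two independent groups with equal n: n = 2·((z_{α} + z_β) / d)².
z_{α} + z_β = 1.645 + 0.842 = 2.487.
n = 2 × (2.487 / 0.523)² = 2 × 4.755² = 2 × 22.61 = 45.2.
Round up to the next whole participant.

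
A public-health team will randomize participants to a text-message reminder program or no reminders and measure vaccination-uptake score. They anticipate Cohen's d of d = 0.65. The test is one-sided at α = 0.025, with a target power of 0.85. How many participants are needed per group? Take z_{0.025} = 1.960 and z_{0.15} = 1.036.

For two independent groups with equal n: n = 2·((z_{α} + z_β) / d)².
z_{α} + z_β = 1.960 + 1.036 = 2.996.
n = 2 × (2.996 / 0.65)² = 2 × 4.609² = 2 × 21.25 = 42.5.
Round up to the next whole participant.

n = 43 per group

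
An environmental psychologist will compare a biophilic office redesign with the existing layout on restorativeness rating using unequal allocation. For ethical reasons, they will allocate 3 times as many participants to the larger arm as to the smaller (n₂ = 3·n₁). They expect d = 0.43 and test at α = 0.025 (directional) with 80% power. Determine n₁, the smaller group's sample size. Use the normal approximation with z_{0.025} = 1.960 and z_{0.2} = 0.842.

n₁ = 57

With allocation ratio k = n₂/n₁ = 3, Var(x̄₁−x̄₂) = σ²(1/n₁ + 1/(k·n₁)) = σ²·(k+1)/(k·n₁).
So n₁ = (1 + 1/k)·((z_{α} + z_β)/d)² = 1.333 × (2.802/0.43)².
n₁ = 1.333 × 42.46 = 56.6.
Round up: n₁ = 57, giving n₂ = 3 × 57 = 171.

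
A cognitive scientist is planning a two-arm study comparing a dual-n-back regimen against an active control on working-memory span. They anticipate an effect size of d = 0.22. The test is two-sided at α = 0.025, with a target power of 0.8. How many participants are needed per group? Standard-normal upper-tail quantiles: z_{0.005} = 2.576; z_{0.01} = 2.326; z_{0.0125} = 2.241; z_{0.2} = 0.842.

n = 393 per group

For two independent groups with equal n: n = 2·((z_{α/2} + z_β) / d)².
z_{α/2} + z_β = 2.241 + 0.842 = 3.083.
n = 2 × (3.083 / 0.22)² = 2 × 14.014² = 2 × 196.38 = 392.8.
Round up to the next whole participant.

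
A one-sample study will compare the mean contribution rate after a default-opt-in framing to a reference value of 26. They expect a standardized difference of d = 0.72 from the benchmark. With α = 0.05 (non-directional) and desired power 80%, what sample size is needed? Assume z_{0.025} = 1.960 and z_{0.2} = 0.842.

For a one-sample test: n = ((z_{α/2} + z_β) / d)².
z_{α/2} + z_β = 1.960 + 0.842 = 2.802.
n = (2.802 / 0.72)² = 3.892² = 15.15.
Round up.

n = 16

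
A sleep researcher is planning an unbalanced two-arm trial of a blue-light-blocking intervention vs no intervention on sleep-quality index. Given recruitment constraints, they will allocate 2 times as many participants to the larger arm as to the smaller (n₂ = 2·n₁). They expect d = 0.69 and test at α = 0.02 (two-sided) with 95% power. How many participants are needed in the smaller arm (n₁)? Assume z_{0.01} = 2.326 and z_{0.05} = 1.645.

n₁ = 50

With allocation ratio k = n₂/n₁ = 2, Var(x̄₁−x̄₂) = σ²(1/n₁ + 1/(k·n₁)) = σ²·(k+1)/(k·n₁).
So n₁ = (1 + 1/k)·((z_{α/2} + z_β)/d)² = 1.500 × (3.971/0.69)².
n₁ = 1.500 × 33.12 = 49.7.
Round up: n₁ = 50, giving n₂ = 2 × 50 = 100.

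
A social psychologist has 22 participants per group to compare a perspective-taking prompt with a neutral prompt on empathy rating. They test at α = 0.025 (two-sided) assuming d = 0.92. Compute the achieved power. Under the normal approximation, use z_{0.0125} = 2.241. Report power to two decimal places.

power ≈ 0.79

For two equal groups, power = Φ(d·√(n/2) − z_{α/2}).
d·√(n/2) = 0.92 × √(22/2) = 0.92 × 3.317 = 3.051.
z_β = 3.051 − 2.241 = 0.810.
Power = Φ(0.810) = 0.791.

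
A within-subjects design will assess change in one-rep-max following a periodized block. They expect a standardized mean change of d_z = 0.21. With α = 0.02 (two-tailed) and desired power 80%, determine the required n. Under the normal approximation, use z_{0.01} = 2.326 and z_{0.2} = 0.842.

n = 228 pairs

For a paired (one-sample on differences) test: n = ((z_{α/2} + z_β) / d)².
z_{α/2} + z_β = 2.326 + 0.842 = 3.168.
n = (3.168 / 0.21)² = 15.086² = 227.58.
Round up.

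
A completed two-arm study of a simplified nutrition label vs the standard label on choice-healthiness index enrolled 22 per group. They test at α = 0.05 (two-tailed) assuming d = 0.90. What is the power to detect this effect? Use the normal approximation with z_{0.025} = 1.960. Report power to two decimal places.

For two equal groups, power = Φ(d·√(n/2) − z_{α/2}).
d·√(n/2) = 0.90 × √(22/2) = 0.90 × 3.317 = 2.985.
z_β = 2.985 − 1.960 = 1.025.
Power = Φ(1.025) = 0.847.

power ≈ 0.85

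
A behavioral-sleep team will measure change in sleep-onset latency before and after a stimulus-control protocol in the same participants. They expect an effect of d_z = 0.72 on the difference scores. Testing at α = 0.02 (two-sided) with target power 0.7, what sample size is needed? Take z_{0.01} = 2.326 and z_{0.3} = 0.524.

n = 16 pairs

For a paired (one-sample on differences) test: n = ((z_{α/2} + z_β) / d)².
z_{α/2} + z_β = 2.326 + 0.524 = 2.850.
n = (2.850 / 0.72)² = 3.958² = 15.67.
Round up.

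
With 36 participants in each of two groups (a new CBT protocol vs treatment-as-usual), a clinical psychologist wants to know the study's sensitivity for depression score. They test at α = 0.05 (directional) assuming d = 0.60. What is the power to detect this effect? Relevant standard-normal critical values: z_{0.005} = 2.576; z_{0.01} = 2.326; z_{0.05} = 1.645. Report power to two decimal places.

For two equal groups, power = Φ(d·√(n/2) − z_{α}).
d·√(n/2) = 0.60 × √(36/2) = 0.60 × 4.243 = 2.546.
z_β = 2.546 − 1.645 = 0.901.
Power = Φ(0.901) = 0.816.

power ≈ 0.82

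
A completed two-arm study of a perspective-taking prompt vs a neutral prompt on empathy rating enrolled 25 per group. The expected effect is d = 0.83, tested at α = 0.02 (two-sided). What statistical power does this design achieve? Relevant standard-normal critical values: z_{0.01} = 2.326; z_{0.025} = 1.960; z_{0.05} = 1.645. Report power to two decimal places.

power ≈ 0.73

For two equal groups, power = Φ(d·√(n/2) − z_{α/2}).
d·√(n/2) = 0.83 × √(25/2) = 0.83 × 3.536 = 2.934.
z_β = 2.934 − 2.326 = 0.608.
Power = Φ(0.608) = 0.729.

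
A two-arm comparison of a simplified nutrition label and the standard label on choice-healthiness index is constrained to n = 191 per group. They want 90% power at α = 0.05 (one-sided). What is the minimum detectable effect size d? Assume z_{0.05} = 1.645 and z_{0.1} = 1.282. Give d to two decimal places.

d_min ≈ 0.30

For two independent groups of n = 191 each: d_min = (z_{α} + z_β)·√(2/n).
z-sum = 1.645 + 1.282 = 2.927.
d_min = 2.927 × √(2/191) = 2.927 × 0.1023 = 0.300.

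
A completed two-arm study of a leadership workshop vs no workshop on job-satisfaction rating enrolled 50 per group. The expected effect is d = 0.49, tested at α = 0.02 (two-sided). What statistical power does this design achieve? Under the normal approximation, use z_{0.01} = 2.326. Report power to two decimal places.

power ≈ 0.55

For two equal groups, power = Φ(d·√(n/2) − z_{α/2}).
d·√(n/2) = 0.49 × √(50/2) = 0.49 × 5.000 = 2.450.
z_β = 2.450 − 2.326 = 0.124.
Power = Φ(0.124) = 0.549.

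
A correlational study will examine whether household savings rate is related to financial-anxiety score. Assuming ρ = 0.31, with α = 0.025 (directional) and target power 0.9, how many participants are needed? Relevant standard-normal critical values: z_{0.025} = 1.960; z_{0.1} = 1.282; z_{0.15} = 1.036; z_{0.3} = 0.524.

n = 106

Fisher's z: C = ½·ln((1+r)/(1−r)) = ½·ln(1.8986) = 0.3205.
n = ((z_{α} + z_β)/C)² + 3.
(1.960 + 1.282) / 0.3205 = 3.242 / 0.3205 = 10.115.
n = 10.115² + 3 = 102.32 + 3 = 105.3.
Round up.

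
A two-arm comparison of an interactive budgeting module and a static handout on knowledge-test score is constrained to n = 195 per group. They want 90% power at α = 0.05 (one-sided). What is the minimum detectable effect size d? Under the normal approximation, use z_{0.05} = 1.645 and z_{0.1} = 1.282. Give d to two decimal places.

For two independent groups of n = 195 each: d_min = (z_{α} + z_β)·√(2/n).
z-sum = 1.645 + 1.282 = 2.927.
d_min = 2.927 × √(2/195) = 2.927 × 0.1013 = 0.296.

d_min ≈ 0.30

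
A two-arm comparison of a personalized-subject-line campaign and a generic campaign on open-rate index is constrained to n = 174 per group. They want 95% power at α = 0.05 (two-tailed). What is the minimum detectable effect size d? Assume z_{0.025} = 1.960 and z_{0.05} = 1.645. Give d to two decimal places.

For two independent groups of n = 174 each: d_min = (z_{α/2} + z_β)·√(2/n).
z-sum = 1.960 + 1.645 = 3.605.
d_min = 3.605 × √(2/174) = 3.605 × 0.1072 = 0.386.

d_min ≈ 0.39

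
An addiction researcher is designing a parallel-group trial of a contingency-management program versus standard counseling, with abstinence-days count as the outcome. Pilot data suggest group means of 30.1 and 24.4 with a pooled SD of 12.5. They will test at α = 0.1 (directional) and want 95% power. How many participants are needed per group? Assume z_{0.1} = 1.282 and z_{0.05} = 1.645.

n = 83 per group

Cohen's d = |M₁ − M₂| / SD_pooled = |30.1 − 24.4| / 12.5 = 5.7 / 12.5 = 0.456.
For two independent groups with equal n: n = 2·((z_{α} + z_β) / d)².
z_{α} + z_β = 1.282 + 1.645 = 2.927.
n = 2 × (2.927 / 0.456)² = 2 × 6.419² = 2 × 41.20 = 82.4.
Round up to the next whole participant.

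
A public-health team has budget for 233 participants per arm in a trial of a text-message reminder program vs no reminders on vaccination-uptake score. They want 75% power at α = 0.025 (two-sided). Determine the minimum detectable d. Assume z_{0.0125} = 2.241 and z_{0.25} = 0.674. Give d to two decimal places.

For two independent groups of n = 233 each: d_min = (z_{α/2} + z_β)·√(2/n).
z-sum = 2.241 + 0.674 = 2.915.
d_min = 2.915 × √(2/233) = 2.915 × 0.0926 = 0.270.

d_min ≈ 0.27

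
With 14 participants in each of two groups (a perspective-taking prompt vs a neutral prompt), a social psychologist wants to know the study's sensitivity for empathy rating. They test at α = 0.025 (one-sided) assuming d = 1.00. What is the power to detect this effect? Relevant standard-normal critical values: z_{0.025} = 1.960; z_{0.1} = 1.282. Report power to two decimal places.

For two equal groups, power = Φ(d·√(n/2) − z_{α}).
d·√(n/2) = 1.00 × √(14/2) = 1.00 × 2.646 = 2.646.
z_β = 2.646 − 1.960 = 0.686.
Power = Φ(0.686) = 0.754.

power ≈ 0.75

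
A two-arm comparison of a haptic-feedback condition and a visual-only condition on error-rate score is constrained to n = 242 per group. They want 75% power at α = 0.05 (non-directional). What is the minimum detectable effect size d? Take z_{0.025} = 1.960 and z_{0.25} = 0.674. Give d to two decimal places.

For two independent groups of n = 242 each: d_min = (z_{α/2} + z_β)·√(2/n).
z-sum = 1.960 + 0.674 = 2.634.
d_min = 2.634 × √(2/242) = 2.634 × 0.0909 = 0.239.

d_min ≈ 0.24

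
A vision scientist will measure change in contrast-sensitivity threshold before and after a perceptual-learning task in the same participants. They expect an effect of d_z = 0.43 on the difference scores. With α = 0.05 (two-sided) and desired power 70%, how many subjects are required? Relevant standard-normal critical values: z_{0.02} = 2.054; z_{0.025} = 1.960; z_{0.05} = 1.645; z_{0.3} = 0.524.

For a paired (one-sample on differences) test: n = ((z_{α/2} + z_β) / d)².
z_{α/2} + z_β = 1.960 + 0.524 = 2.484.
n = (2.484 / 0.43)² = 5.777² = 33.37.
Round up.

n = 34 pairs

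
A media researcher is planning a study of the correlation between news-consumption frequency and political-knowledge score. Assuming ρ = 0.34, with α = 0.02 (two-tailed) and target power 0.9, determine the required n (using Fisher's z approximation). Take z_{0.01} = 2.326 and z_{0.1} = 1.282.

n = 107

Fisher's z: C = ½·ln((1+r)/(1−r)) = ½·ln(2.0303) = 0.3541.
n = ((z_{α/2} + z_β)/C)² + 3.
(2.326 + 1.282) / 0.3541 = 3.608 / 0.3541 = 10.189.
n = 10.189² + 3 = 103.82 + 3 = 106.8.
Round up.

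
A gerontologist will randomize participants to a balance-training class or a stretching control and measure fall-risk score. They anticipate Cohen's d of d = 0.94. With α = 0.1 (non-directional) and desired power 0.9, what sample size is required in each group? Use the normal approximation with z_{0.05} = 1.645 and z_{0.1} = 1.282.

n = 20 per group

For two independent groups with equal n: n = 2·((z_{α/2} + z_β) / d)².
z_{α/2} + z_β = 1.645 + 1.282 = 2.927.
n = 2 × (2.927 / 0.94)² = 2 × 3.114² = 2 × 9.70 = 19.4.
Round up to the next whole participant.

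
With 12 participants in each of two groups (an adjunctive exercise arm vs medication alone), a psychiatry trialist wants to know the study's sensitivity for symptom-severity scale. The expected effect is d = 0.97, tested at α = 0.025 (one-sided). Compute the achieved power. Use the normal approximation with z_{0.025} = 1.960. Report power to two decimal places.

power ≈ 0.66

For two equal groups, power = Φ(d·√(n/2) − z_{α}).
d·√(n/2) = 0.97 × √(12/2) = 0.97 × 2.449 = 2.376.
z_β = 2.376 − 1.960 = 0.416.
Power = Φ(0.416) = 0.661.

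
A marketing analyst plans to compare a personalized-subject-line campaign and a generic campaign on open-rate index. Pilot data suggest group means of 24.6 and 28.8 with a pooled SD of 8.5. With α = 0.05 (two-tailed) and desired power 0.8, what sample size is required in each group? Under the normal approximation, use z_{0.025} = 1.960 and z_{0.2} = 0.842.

n = 65 per group

Cohen's d = |M₁ − M₂| / SD_pooled = |24.6 − 28.8| / 8.5 = 4.2 / 8.5 = 0.494.
For two independent groups with equal n: n = 2·((z_{α/2} + z_β) / d)².
z_{α/2} + z_β = 1.960 + 0.842 = 2.802.
n = 2 × (2.802 / 0.494)² = 2 × 5.672² = 2 × 32.17 = 64.3.
Round up to the next whole participant.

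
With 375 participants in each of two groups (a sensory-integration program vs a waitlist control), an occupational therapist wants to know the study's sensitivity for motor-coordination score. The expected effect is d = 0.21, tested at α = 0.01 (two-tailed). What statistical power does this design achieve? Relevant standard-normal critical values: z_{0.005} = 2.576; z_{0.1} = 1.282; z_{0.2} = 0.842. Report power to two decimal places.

For two equal groups, power = Φ(d·√(n/2) − z_{α/2}).
d·√(n/2) = 0.21 × √(375/2) = 0.21 × 13.693 = 2.876.
z_β = 2.876 − 2.576 = 0.300.
Power = Φ(0.300) = 0.618.

power ≈ 0.62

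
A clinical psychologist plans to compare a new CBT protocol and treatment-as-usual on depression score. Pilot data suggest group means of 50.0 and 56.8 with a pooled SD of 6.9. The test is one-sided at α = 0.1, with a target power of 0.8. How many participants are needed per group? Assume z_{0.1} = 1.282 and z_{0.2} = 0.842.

n = 10 per group

Cohen's d = |M₁ − M₂| / SD_pooled = |50.0 − 56.8| / 6.9 = 6.8 / 6.9 = 0.986.
For two independent groups with equal n: n = 2·((z_{α} + z_β) / d)².
z_{α} + z_β = 1.282 + 0.842 = 2.124.
n = 2 × (2.124 / 0.986)² = 2 × 2.154² = 2 × 4.64 = 9.3.
Round up to the next whole participant.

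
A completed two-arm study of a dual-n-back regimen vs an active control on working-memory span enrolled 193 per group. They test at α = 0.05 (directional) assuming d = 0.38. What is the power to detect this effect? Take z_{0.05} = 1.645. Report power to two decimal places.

For two equal groups, power = Φ(d·√(n/2) − z_{α}).
d·√(n/2) = 0.38 × √(193/2) = 0.38 × 9.823 = 3.733.
z_β = 3.733 − 1.645 = 2.088.
Power = Φ(2.088) = 0.982.

power ≈ 0.98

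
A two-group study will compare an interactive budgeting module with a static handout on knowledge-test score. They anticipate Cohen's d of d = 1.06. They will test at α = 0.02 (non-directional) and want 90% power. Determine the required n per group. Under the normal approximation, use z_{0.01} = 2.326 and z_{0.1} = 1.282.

n = 24 per group

For two independent groups with equal n: n = 2·((z_{α/2} + z_β) / d)².
z_{α/2} + z_β = 2.326 + 1.282 = 3.608.
n = 2 × (3.608 / 1.06)² = 2 × 3.404² = 2 × 11.59 = 23.2.
Round up to the next whole participant.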